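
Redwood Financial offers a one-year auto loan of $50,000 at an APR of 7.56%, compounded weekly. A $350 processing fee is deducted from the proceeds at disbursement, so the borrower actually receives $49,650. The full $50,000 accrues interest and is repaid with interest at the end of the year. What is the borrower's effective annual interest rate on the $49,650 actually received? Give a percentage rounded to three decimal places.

Amount owed after one year: 50,000 × (1 + 0.0756/52)^52 = 50,000 × 1.078472 = $53,923.59.
Effective rate on net proceeds: 53,923.59 / 49,650 − 1 = 0.086074 = 8.607%.

8.607%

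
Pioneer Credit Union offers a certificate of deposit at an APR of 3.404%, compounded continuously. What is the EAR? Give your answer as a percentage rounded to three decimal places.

With continuous compounding, EAR = e^0.03404 − 1.
e^0.03404 = 1.034626, so EAR = 0.034626 = 3.463%.

3.463%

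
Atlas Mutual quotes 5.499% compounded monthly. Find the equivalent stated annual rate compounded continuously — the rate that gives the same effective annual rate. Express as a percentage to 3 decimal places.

5.486%

EAR = (1 + 0.05499/12)^12 − 1 = 0.056397.
Equivalent continuous rate: r = ln(1 + 0.056397) = 0.054864 = 5.486%.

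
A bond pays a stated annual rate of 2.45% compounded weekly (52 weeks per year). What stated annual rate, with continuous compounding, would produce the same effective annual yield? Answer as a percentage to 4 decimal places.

2.4494%

EAR = (1 + 0.0245/52)^52 − 1 = 0.024797.
Equivalent continuous rate: r = ln(1 + 0.024797) = 0.024494 = 2.4494%.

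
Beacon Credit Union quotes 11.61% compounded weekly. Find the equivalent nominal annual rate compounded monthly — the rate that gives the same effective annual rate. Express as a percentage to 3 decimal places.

11.653%

EAR = (1 + 0.1161/52)^52 − 1 = 0.122963.
Solve (1 + r/12)^12 = 1.122963: r/12 = 1.122963^(1/12) − 1 = 0.009711, so r = 0.116533 = 11.653%.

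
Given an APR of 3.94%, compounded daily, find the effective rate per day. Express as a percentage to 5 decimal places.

0.01079%

With a nominal annual rate compounded daily, the periodic rate is the nominal rate divided by 365.
i = 0.0394 / 365 = 0.0001079 = 0.01079%.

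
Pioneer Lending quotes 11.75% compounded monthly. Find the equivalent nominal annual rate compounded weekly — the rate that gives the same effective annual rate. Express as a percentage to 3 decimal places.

11.706%

EAR = (1 + 0.1175/12)^12 − 1 = 0.124039.
Solve (1 + r/52)^52 = 1.124039: r/52 = 1.124039^(1/52) − 1 = 0.002251, so r = 0.117060 = 11.706%.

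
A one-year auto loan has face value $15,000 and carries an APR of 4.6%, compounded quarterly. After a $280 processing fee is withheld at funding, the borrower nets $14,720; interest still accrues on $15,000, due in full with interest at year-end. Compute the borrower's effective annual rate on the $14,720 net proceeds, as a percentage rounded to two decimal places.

6.67%

Amount owed after one year: 15,000 × (1 + 0.046/4)^4 = 15,000 × 1.046800 = $15,701.99.
Effective rate on net proceeds: 15,701.99 / 14,720 − 1 = 0.066712 = 6.67%.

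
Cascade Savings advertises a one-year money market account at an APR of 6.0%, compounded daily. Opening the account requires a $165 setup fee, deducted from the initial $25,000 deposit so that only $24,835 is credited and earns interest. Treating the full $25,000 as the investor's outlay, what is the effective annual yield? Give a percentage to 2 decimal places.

Value after one year: 24,835 × (1 + 0.060/365)^365 = 24,835 × 1.061831 = $26,370.58.
Effective yield on the $25,000 outlay: 26,370.58 / 25,000 − 1 = 0.054823 = 5.48%.

5.48%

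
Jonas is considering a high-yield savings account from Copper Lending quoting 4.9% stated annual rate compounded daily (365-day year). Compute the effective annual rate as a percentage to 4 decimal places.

EAR = (1 + 0.049/365)^365 − 1.
= (1 + 0.000134)^365 − 1 = 1.050217 − 1 = 5.0217%.

5.0217%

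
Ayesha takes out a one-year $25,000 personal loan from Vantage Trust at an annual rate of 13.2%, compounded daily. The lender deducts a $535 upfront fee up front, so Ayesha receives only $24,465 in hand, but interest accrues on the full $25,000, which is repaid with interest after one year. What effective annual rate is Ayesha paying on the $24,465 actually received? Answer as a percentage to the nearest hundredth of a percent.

Amount owed after one year: 25,000 × (1 + 0.132/365)^365 = 25,000 × 1.141081 = $28,527.03.
Effective rate on net proceeds: 28,527.03 / 24,465 − 1 = 0.166034 = 16.60%.

16.60%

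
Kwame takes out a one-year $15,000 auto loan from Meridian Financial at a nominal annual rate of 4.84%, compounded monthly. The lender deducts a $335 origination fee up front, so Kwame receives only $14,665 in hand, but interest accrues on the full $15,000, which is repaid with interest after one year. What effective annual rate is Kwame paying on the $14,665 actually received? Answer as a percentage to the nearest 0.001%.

Amount owed after one year: 15,000 × (1 + 0.0484/12)^12 = 15,000 × 1.049488 = $15,742.32.
Effective rate on net proceeds: 15,742.32 / 14,665 − 1 = 0.073462 = 7.346%.

7.346%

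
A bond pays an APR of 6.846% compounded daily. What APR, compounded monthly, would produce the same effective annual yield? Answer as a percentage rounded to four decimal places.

6.8649%

EAR = (1 + 0.06846/365)^365 − 1 = 0.070851.
Solve (1 + r/12)^12 = 1.070851: r/12 = 1.070851^(1/12) − 1 = 0.005721, so r = 0.068649 = 6.8649%.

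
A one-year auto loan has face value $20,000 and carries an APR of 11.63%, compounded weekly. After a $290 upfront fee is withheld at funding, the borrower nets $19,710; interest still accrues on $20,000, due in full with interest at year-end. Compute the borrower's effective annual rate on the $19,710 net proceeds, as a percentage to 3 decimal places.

Amount owed after one year: 20,000 × (1 + 0.1163/52)^52 = 20,000 × 1.123187 = $22,463.74.
Effective rate on net proceeds: 22,463.74 / 19,710 − 1 = 0.139713 = 13.971%.

13.971%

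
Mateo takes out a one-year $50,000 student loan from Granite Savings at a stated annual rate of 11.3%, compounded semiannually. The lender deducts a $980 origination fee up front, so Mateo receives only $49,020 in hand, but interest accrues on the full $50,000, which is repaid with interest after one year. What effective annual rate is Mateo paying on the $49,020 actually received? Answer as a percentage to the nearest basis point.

Amount owed after one year: 50,000 × (1 + 0.113/2)^2 = 50,000 × 1.116192 = $55,809.61.
Effective rate on net proceeds: 55,809.61 / 49,020 − 1 = 0.138507 = 13.85%.

13.85%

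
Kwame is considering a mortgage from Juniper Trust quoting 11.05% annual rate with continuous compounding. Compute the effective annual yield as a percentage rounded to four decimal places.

With continuous compounding, EAR = e^0.1105 − 1.
e^0.1105 = 1.116836, so EAR = 0.116836 = 11.6836%.

11.6836%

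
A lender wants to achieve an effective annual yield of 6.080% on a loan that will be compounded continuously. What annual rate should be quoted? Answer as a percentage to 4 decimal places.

5.9023%

Continuous: nominal r satisfies e^r − 1 = 0.06080.
r = ln(1 + 0.06080) = ln(1.06080) = 0.059023 = 5.9023%.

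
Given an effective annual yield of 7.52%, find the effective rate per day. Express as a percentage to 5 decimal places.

The per-day rate i satisfies (1 + i)^365 = 1 + 0.0752.
i = 1.0752^(1/365) − 1 = 0.0001987 = 0.01987%.

0.01987%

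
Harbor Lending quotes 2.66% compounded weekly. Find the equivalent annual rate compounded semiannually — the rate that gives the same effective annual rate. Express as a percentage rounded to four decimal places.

2.6771%

EAR = (1 + 0.0266/52)^52 − 1 = 0.026950.
Solve (1 + r/2)^2 = 1.026950: r/2 = 1.026950^(1/2) − 1 = 0.013385, so r = 0.026771 = 2.6771%.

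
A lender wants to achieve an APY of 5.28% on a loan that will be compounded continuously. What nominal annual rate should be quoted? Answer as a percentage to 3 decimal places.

Continuous: nominal r satisfies e^r − 1 = 0.0528.
r = ln(1 + 0.0528) = ln(1.0528) = 0.051453 = 5.145%.

5.145%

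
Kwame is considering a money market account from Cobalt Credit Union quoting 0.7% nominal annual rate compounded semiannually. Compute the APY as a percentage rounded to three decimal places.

0.701%

EAR = (1 + 0.007/2)^2 − 1.
= (1 + 0.003500)^2 − 1 = 1.007012 − 1 = 0.701%.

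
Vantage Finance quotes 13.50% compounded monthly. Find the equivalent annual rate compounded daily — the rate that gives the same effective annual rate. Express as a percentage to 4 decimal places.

13.4271%

EAR = (1 + 0.1350/12)^12 − 1 = 0.143674.
Solve (1 + r/365)^365 = 1.143674: r/365 = 1.143674^(1/365) − 1 = 0.000368, so r = 0.134271 = 13.4271%.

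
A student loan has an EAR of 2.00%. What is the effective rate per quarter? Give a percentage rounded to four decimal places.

The per-quarter rate i satisfies (1 + i)^4 = 1 + 0.0200.
i = 1.0200^(1/4) − 1 = 0.0049629 = 0.4963%.

0.4963%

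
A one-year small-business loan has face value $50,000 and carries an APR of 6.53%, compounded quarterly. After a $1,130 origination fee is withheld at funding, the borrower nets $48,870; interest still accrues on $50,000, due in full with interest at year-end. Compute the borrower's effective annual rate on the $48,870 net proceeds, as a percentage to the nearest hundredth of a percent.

Amount owed after one year: 50,000 × (1 + 0.0653/4)^4 = 50,000 × 1.066917 = $53,345.83.
Effective rate on net proceeds: 53,345.83 / 48,870 − 1 = 0.091586 = 9.16%.

9.16%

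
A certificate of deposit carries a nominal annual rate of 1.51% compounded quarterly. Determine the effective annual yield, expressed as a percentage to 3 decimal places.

EAR = (1 + 0.0151/4)^4 − 1.
= (1 + 0.003775)^4 − 1 = 1.015186 − 1 = 1.519%.

1.519%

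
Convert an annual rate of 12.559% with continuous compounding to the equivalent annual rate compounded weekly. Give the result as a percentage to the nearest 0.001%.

12.574%

EAR under continuous compounding: e^0.12559 − 1 = 0.133817.
Solve (1 + r/52)^52 = 1.133817: r/52 = 1.133817^(1/52) − 1 = 0.002418, so r = 0.125742 = 12.574%.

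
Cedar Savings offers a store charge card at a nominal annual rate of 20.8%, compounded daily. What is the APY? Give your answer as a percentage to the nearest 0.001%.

EAR = (1 + 0.208/365)^365 − 1.
= (1 + 0.000570)^365 − 1 = 1.231140 − 1 = 23.114%.

23.114%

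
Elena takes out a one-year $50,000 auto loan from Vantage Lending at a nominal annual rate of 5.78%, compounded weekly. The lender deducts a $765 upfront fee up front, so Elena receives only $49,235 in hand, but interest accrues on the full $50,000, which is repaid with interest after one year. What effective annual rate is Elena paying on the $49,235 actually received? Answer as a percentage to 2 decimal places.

7.59%

Amount owed after one year: 50,000 × (1 + 0.0578/52)^52 = 50,000 × 1.059469 = $52,973.45.
Effective rate on net proceeds: 52,973.45 / 49,235 − 1 = 0.075931 = 7.59%.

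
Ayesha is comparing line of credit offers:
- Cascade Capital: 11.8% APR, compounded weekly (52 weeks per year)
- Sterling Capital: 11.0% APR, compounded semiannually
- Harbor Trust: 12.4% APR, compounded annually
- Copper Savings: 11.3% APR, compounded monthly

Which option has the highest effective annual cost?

Cascade Capital

Cascade Capital: (1 + 0.118/52)^52 − 1 = 12.509%
Sterling Capital: (1 + 0.110/2)^2 − 1 = 11.302%
Harbor Trust: compounded annually, EAR = 12.400%
Copper Savings: (1 + 0.113/12)^12 − 1 = 11.904%
The highest effective annual rate is Cascade Capital at 12.509%.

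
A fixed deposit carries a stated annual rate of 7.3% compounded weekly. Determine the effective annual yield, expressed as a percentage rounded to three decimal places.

7.568%

EAR = (1 + 0.073/52)^52 − 1.
= 1.075675 − 1 = 7.568%.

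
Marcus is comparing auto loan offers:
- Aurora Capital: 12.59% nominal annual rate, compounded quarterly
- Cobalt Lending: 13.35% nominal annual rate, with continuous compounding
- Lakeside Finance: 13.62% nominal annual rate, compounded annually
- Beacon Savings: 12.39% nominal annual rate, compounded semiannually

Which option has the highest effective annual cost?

Cobalt Lending

Aurora Capital: (1 + 0.1259/4)^4 − 1 = 13.197%
Cobalt Lending: e^0.1335 − 1 = 14.282%
Lakeside Finance: compounded annually, EAR = 13.620%
Beacon Savings: (1 + 0.1239/2)^2 − 1 = 12.774%
The highest effective annual rate is Cobalt Lending at 14.282%.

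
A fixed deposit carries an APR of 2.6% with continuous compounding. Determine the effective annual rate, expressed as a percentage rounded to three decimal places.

With continuous compounding, EAR = e^0.026 − 1.
e^0.026 = 1.026341, so EAR = 0.026341 = 2.634%.

2.634%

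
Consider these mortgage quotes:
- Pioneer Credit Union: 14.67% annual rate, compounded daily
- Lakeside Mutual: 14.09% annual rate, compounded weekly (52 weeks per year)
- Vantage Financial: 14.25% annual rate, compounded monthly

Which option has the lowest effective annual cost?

Lakeside Mutual

Pioneer Credit Union: (1 + 0.1467/365)^365 − 1 = 15.797%
Lakeside Mutual: (1 + 0.1409/52)^52 − 1 = 15.109%
Vantage Financial: (1 + 0.1425/12)^12 − 1 = 15.219%
The lowest effective annual rate is Lakeside Mutual at 15.109%.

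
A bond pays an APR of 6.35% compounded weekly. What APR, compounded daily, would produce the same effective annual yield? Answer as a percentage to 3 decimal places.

6.347%

EAR = (1 + 0.0635/52)^52 − 1 = 0.065518.
Solve (1 + r/365)^365 = 1.065518: r/365 = 1.065518^(1/365) − 1 = 0.000174, so r = 0.063467 = 6.347%.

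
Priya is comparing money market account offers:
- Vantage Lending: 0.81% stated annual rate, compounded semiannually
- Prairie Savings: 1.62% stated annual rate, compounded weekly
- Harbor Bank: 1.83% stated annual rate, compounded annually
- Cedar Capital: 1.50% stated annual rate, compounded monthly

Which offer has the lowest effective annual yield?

Vantage Lending: (1 + 0.0081/2)^2 − 1 = 0.812%
Prairie Savings: (1 + 0.0162/52)^52 − 1 = 1.633%
Harbor Bank: compounded annually, EAR = 1.830%
Cedar Capital: (1 + 0.0150/12)^12 − 1 = 1.510%
The lowest effective annual rate is Vantage Lending at 0.812%.

Vantage Lending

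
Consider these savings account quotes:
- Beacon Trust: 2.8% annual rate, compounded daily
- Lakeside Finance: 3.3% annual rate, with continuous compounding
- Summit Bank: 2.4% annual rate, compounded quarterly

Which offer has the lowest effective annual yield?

Summit Bank

Beacon Trust: (1 + 0.028/365)^365 − 1 = 2.839%
Lakeside Finance: e^0.033 − 1 = 3.355%
Summit Bank: (1 + 0.024/4)^4 − 1 = 2.422%
The lowest effective annual rate is Summit Bank at 2.422%.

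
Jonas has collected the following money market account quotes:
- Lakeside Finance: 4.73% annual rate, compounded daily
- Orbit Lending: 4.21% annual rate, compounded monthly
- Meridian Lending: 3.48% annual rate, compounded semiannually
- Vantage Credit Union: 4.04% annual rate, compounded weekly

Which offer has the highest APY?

Lakeside Finance

Lakeside Finance: (1 + 0.0473/365)^365 − 1 = 4.843%
Orbit Lending: (1 + 0.0421/12)^12 − 1 = 4.292%
Meridian Lending: (1 + 0.0348/2)^2 − 1 = 3.510%
Vantage Credit Union: (1 + 0.0404/52)^52 − 1 = 4.121%
The highest effective annual rate is Lakeside Finance at 4.843%.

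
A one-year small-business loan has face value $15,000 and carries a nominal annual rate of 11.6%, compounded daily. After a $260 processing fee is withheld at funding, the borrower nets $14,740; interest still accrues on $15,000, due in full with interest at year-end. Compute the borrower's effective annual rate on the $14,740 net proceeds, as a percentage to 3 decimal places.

Amount owed after one year: 15,000 × (1 + 0.116/365)^365 = 15,000 × 1.122975 = $16,844.63.
Effective rate on net proceeds: 16,844.63 / 14,740 − 1 = 0.142783 = 14.278%.

14.278%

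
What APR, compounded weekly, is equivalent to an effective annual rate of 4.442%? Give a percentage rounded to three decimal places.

4.348%

(1 + r/52)^52 − 1 = 0.04442, so 1 + r/52 = 1.04442^(1/52).
r/52 = 0.000836, so r = 0.043480 = 4.348%.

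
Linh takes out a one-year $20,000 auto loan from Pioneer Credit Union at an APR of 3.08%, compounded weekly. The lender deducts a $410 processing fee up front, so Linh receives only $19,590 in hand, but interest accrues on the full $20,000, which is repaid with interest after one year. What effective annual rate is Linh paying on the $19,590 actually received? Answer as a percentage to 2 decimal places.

Amount owed after one year: 20,000 × (1 + 0.0308/52)^52 = 20,000 × 1.031270 = $20,625.40.
Effective rate on net proceeds: 20,625.40 / 19,590 − 1 = 0.052853 = 5.29%.

5.29%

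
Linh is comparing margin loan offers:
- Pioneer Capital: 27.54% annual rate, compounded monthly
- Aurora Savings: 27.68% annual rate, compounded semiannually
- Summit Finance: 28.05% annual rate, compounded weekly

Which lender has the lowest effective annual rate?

Aurora Savings

Pioneer Capital: (1 + 0.2754/12)^12 − 1 = 31.296%
Aurora Savings: (1 + 0.2768/2)^2 − 1 = 29.595%
Summit Finance: (1 + 0.2805/52)^52 − 1 = 32.279%
The lowest effective annual rate is Aurora Savings at 29.595%.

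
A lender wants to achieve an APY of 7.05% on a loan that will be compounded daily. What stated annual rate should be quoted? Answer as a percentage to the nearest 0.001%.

6.813%

(1 + r/365)^365 − 1 = 0.0705, so 1 + r/365 = 1.0705^(1/365).
r/365 = 0.000187, so r = 0.068132 = 6.813%.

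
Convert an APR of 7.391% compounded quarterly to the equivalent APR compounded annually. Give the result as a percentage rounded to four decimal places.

EAR = (1 + 0.07391/4)^4 − 1 = 0.075984.
Compounded annually, the equivalent nominal rate is the EAR itself: 7.5984%.

7.5984%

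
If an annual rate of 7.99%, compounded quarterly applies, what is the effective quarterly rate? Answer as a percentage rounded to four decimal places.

With a nominal annual rate compounded quarterly, the periodic rate is the nominal rate divided by 4.
i = 0.0799 / 4 = 0.0199750 = 1.9975%.

1.9975%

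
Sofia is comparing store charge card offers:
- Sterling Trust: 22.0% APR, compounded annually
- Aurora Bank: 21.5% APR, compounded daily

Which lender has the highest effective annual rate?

Sterling Trust: compounded annually, EAR = 22.000%
Aurora Bank: (1 + 0.215/365)^365 − 1 = 23.978%
The highest effective annual rate is Aurora Bank at 23.978%.

Aurora Bank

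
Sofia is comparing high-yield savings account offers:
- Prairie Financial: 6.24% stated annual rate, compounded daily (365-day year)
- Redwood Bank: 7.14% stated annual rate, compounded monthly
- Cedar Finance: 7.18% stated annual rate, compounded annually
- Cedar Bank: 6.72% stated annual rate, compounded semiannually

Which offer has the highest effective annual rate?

Prairie Financial: (1 + 0.0624/365)^365 − 1 = 6.438%
Redwood Bank: (1 + 0.0714/12)^12 − 1 = 7.378%
Cedar Finance: compounded annually, EAR = 7.180%
Cedar Bank: (1 + 0.0672/2)^2 − 1 = 6.833%
The highest effective annual rate is Redwood Bank at 7.378%.

Redwood Bank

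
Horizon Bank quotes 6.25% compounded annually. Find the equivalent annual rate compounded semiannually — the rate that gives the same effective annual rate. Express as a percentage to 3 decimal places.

6.155%

Compounded annually, EAR = nominal = 0.062500.
Solve (1 + r/2)^2 = 1.062500: r/2 = 1.062500^(1/2) − 1 = 0.030776, so r = 0.061553 = 6.155%.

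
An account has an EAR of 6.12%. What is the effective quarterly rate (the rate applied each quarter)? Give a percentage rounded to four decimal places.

1.4961%

The per-quarter rate i satisfies (1 + i)^4 = 1 + 0.0612.
i = 1.0612^(1/4) − 1 = 0.0149609 = 1.4961%.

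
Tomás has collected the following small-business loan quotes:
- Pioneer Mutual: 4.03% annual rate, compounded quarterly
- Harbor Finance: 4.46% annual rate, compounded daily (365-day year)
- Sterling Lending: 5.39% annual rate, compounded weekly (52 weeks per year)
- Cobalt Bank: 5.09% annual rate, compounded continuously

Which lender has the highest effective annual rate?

Pioneer Mutual: (1 + 0.0403/4)^4 − 1 = 4.091%
Harbor Finance: (1 + 0.0446/365)^365 − 1 = 4.561%
Sterling Lending: (1 + 0.0539/52)^52 − 1 = 5.535%
Cobalt Bank: e^0.0509 − 1 = 5.222%
The highest effective annual rate is Sterling Lending at 5.535%.

Sterling Lending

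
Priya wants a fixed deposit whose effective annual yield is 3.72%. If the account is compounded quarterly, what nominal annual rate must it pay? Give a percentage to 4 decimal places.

(1 + r/4)^4 − 1 = 0.0372, so 1 + r/4 = 1.0372^(1/4).
r/4 = 0.009173, so r = 0.036692 = 3.6692%.

3.6692%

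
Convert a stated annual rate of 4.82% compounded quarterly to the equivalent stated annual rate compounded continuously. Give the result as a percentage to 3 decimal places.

4.791%

EAR = (1 + 0.0482/4)^4 − 1 = 0.049078.
Equivalent continuous rate: r = ln(1 + 0.049078) = 0.047912 = 4.791%.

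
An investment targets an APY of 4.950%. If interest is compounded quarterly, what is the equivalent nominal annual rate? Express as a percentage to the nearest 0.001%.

(1 + r/4)^4 − 1 = 0.04950, so 1 + r/4 = 1.04950^(1/4).
r/4 = 0.012152, so r = 0.048607 = 4.861%.

4.861%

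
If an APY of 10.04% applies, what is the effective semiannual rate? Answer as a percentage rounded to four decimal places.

The per-half-year rate i satisfies (1 + i)^2 = 1 + 0.1004.
i = 1.1004^(1/2) − 1 = 0.0489995 = 4.9000%.

4.9000%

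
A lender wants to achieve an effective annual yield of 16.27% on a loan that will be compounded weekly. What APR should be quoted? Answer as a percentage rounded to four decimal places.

15.0964%

(1 + r/52)^52 − 1 = 0.1627, so 1 + r/52 = 1.1627^(1/52).
r/52 = 0.002903, so r = 0.150964 = 15.0964%.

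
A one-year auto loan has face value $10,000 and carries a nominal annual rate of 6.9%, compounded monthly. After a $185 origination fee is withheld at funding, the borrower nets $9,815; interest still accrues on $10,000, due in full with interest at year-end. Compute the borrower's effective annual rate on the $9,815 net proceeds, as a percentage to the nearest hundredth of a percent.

9.14%

Amount owed after one year: 10,000 × (1 + 0.069/12)^12 = 10,000 × 1.071224 = $10,712.24.
Effective rate on net proceeds: 10,712.24 / 9,815 − 1 = 0.091416 = 9.14%.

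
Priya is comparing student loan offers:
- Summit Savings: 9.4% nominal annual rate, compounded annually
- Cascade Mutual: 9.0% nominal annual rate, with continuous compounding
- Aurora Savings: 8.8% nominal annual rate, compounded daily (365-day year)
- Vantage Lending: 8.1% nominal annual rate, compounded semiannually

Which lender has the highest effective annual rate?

Summit Savings: compounded annually, EAR = 9.400%
Cascade Mutual: e^0.090 − 1 = 9.417%
Aurora Savings: (1 + 0.088/365)^365 − 1 = 9.198%
Vantage Lending: (1 + 0.081/2)^2 − 1 = 8.264%
The highest effective annual rate is Cascade Mutual at 9.417%.

Cascade Mutual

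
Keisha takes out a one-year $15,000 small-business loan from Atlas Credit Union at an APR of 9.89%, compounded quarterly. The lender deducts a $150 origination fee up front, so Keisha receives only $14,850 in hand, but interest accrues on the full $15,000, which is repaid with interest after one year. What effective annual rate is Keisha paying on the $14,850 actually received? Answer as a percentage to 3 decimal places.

11.377%

Amount owed after one year: 15,000 × (1 + 0.0989/4)^4 = 15,000 × 1.102629 = $16,539.43.
Effective rate on net proceeds: 16,539.43 / 14,850 − 1 = 0.113766 = 11.377%.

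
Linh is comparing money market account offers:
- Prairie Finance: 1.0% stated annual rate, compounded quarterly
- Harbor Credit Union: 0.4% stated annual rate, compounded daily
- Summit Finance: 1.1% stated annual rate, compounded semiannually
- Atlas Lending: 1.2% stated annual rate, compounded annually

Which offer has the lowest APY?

Prairie Finance: (1 + 0.010/4)^4 − 1 = 1.004%
Harbor Credit Union: (1 + 0.004/365)^365 − 1 = 0.401%
Summit Finance: (1 + 0.011/2)^2 − 1 = 1.103%
Atlas Lending: compounded annually, EAR = 1.200%
The lowest effective annual rate is Harbor Credit Union at 0.401%.

Harbor Credit Union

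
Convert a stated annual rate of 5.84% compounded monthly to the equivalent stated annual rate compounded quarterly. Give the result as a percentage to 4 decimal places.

EAR = (1 + 0.0584/12)^12 − 1 = 0.059989.
Solve (1 + r/4)^4 = 1.059989: r/4 = 1.059989^(1/4) − 1 = 0.014671, so r = 0.058685 = 5.8685%.

5.8685%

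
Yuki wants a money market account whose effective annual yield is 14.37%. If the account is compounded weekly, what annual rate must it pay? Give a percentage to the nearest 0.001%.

13.444%

(1 + r/52)^52 − 1 = 0.1437, so 1 + r/52 = 1.1437^(1/52).
r/52 = 0.002585, so r = 0.134442 = 13.444%.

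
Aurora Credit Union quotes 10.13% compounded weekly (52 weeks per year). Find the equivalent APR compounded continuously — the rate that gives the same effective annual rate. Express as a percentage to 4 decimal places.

EAR = (1 + 0.1013/52)^52 − 1 = 0.106500.
Equivalent continuous rate: r = ln(1 + 0.106500) = 0.101201 = 10.1201%.

10.1201%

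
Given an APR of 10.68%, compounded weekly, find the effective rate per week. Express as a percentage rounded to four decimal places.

0.2054%

With a nominal annual rate compounded weekly, the periodic rate is the nominal rate divided by 52.
i = 0.1068 / 52 = 0.0020538 = 0.2054%.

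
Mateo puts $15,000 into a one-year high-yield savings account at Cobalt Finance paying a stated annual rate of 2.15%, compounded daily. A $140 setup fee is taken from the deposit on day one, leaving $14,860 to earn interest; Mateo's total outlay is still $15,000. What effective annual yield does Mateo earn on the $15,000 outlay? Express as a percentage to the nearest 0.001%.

1.220%

Value after one year: 14,860 × (1 + 0.0215/365)^365 = 14,860 × 1.021732 = $15,182.94.
Effective yield on the $15,000 outlay: 15,182.94 / 15,000 − 1 = 0.012196 = 1.220%.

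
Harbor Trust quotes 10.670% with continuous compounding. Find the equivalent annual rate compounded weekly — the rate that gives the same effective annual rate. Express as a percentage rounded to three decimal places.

10.681%

EAR under continuous compounding: e^0.10670 − 1 = 0.112600.
Solve (1 + r/52)^52 = 1.112600: r/52 = 1.112600^(1/52) − 1 = 0.002054, so r = 0.106810 = 10.681%.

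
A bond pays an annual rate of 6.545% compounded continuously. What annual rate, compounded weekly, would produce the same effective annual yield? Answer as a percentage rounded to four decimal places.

EAR under continuous compounding: e^0.06545 − 1 = 0.067639.
Solve (1 + r/52)^52 = 1.067639: r/52 = 1.067639^(1/52) − 1 = 0.001259, so r = 0.065491 = 6.5491%.

6.5491%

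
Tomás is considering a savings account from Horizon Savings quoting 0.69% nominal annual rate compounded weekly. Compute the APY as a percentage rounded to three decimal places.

0.692%

EAR = (1 + 0.0069/52)^52 − 1.
= (1 + 0.000133)^52 − 1 = 1.006923 − 1 = 0.692%.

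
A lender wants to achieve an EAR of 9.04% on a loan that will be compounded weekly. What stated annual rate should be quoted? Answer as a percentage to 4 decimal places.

8.6617%

(1 + r/52)^52 − 1 = 0.0904, so 1 + r/52 = 1.0904^(1/52).
r/52 = 0.001666, so r = 0.086617 = 8.6617%.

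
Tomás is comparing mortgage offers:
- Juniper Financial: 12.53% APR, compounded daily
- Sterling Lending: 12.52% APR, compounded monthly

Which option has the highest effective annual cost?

Juniper Financial

Juniper Financial: (1 + 0.1253/365)^365 − 1 = 13.346%
Sterling Lending: (1 + 0.1252/12)^12 − 1 = 13.264%
The highest effective annual rate is Juniper Financial at 13.346%.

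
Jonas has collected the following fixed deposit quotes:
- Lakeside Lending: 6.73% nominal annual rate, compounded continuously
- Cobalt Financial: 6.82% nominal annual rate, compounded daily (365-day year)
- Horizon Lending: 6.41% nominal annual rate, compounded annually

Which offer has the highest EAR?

Cobalt Financial

Lakeside Lending: e^0.0673 − 1 = 6.962%
Cobalt Financial: (1 + 0.0682/365)^365 − 1 = 7.057%
Horizon Lending: compounded annually, EAR = 6.410%
The highest effective annual rate is Cobalt Financial at 7.057%.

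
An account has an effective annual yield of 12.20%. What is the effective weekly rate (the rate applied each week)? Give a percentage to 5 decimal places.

The per-week rate i satisfies (1 + i)^52 = 1 + 0.1220.
i = 1.1220^(1/52) − 1 = 0.0022162 = 0.22162%.

0.22162%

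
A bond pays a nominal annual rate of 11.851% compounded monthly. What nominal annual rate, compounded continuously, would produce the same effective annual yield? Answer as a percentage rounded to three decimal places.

11.793%

EAR = (1 + 0.11851/12)^12 − 1 = 0.125164.
Equivalent continuous rate: r = ln(1 + 0.125164) = 0.117929 = 11.793%.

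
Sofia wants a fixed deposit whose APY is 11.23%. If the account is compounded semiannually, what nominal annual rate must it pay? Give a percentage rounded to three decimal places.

(1 + r/2)^2 − 1 = 0.1123, so 1 + r/2 = 1.1123^(1/2).
r/2 = 0.054656, so r = 0.109313 = 10.931%.

10.931%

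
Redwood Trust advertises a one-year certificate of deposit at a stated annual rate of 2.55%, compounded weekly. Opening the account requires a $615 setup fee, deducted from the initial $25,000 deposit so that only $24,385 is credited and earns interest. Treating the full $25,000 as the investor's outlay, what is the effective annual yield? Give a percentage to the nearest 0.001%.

Value after one year: 24,385 × (1 + 0.0255/52)^52 = 24,385 × 1.025821 = $25,014.66.
Effective yield on the $25,000 outlay: 25,014.66 / 25,000 − 1 = 0.000586 = 0.059%.

0.059%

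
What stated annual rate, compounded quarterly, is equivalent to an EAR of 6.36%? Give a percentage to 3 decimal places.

(1 + r/4)^4 − 1 = 0.0636, so 1 + r/4 = 1.0636^(1/4).
r/4 = 0.015534, so r = 0.062137 = 6.214%.

6.214%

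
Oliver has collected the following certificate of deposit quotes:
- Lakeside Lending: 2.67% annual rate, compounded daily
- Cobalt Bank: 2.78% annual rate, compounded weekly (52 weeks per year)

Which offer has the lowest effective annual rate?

Lakeside Lending: (1 + 0.0267/365)^365 − 1 = 2.706%
Cobalt Bank: (1 + 0.0278/52)^52 − 1 = 2.818%
The lowest effective annual rate is Lakeside Lending at 2.706%.

Lakeside Lending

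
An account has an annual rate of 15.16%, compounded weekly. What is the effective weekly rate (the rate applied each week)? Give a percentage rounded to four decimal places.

With a nominal annual rate compounded weekly, the periodic rate is the nominal rate divided by 52.
i = 0.1516 / 52 = 0.0029154 = 0.2915%.

0.2915%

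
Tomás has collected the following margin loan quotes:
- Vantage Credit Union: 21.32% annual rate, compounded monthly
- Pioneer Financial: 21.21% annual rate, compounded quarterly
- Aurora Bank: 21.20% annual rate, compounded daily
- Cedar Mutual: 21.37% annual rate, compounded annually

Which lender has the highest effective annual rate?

Vantage Credit Union: (1 + 0.2132/12)^12 − 1 = 23.532%
Pioneer Financial: (1 + 0.2121/4)^4 − 1 = 22.957%
Aurora Bank: (1 + 0.2120/365)^365 − 1 = 23.607%
Cedar Mutual: compounded annually, EAR = 21.370%
The highest effective annual rate is Aurora Bank at 23.607%.

Aurora Bank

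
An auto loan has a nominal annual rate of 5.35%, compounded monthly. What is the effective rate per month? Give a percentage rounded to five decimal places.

With a nominal annual rate compounded monthly, the periodic rate is the nominal rate divided by 12.
i = 0.0535 / 12 = 0.0044583 = 0.44583%.

0.44583%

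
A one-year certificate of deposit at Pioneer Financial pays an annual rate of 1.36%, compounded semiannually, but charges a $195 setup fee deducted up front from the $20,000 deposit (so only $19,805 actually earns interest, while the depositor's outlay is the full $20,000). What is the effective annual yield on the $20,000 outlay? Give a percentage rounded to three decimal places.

0.376%

Value after one year: 19,805 × (1 + 0.0136/2)^2 = 19,805 × 1.013646 = $20,075.26.
Effective yield on the $20,000 outlay: 20,075.26 / 20,000 − 1 = 0.003763 = 0.376%.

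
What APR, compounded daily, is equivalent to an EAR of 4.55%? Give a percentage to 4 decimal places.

4.4498%

(1 + r/365)^365 − 1 = 0.0455, so 1 + r/365 = 1.0455^(1/365).
r/365 = 0.000122, so r = 0.044498 = 4.4498%.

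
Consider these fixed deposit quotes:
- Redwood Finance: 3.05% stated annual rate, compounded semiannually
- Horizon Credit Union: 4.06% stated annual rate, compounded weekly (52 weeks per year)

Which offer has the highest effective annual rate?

Horizon Credit Union

Redwood Finance: (1 + 0.0305/2)^2 − 1 = 3.073%
Horizon Credit Union: (1 + 0.0406/52)^52 − 1 = 4.142%
The highest effective annual rate is Horizon Credit Union at 4.142%.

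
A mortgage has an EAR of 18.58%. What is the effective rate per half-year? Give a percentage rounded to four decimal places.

The per-half-year rate i satisfies (1 + i)^2 = 1 + 0.1858.
i = 1.1858^(1/2) − 1 = 0.0889444 = 8.8944%.

8.8944%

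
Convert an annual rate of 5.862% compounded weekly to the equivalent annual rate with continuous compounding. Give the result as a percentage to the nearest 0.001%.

EAR = (1 + 0.05862/52)^52 − 1 = 0.060337.
Equivalent continuous rate: r = ln(1 + 0.060337) = 0.058587 = 5.859%.

5.859%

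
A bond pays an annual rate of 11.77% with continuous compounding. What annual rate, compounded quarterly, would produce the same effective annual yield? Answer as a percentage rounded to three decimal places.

EAR under continuous compounding: e^0.1177 − 1 = 0.124907.
Solve (1 + r/4)^4 = 1.124907: r/4 = 1.124907^(1/4) − 1 = 0.029862, so r = 0.119449 = 11.945%.

11.945%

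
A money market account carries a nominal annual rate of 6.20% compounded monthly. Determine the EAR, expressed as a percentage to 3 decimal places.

EAR = (1 + 0.0620/12)^12 − 1.
= 1.063793 − 1 = 6.379%.

6.379%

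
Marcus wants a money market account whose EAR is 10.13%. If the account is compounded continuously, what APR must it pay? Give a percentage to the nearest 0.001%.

9.649%

Continuous: nominal r satisfies e^r − 1 = 0.1013.
r = ln(1 + 0.1013) = ln(1.1013) = 0.096491 = 9.649%.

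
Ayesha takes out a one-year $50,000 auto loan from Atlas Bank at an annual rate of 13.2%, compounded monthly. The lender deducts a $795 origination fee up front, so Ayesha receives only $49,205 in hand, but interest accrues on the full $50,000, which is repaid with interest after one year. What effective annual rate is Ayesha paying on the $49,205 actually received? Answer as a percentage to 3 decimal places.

15.871%

Amount owed after one year: 50,000 × (1 + 0.132/12)^12 = 50,000 × 1.140286 = $57,014.31.
Effective rate on net proceeds: 57,014.31 / 49,205 − 1 = 0.158710 = 15.871%.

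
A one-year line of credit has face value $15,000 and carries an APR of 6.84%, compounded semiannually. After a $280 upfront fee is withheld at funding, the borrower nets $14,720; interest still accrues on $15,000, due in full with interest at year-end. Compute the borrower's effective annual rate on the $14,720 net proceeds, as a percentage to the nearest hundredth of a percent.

8.99%

Amount owed after one year: 15,000 × (1 + 0.0684/2)^2 = 15,000 × 1.069570 = $16,043.54.
Effective rate on net proceeds: 16,043.54 / 14,720 − 1 = 0.089915 = 8.99%.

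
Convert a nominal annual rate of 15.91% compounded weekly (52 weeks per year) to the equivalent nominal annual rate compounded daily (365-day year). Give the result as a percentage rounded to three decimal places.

EAR = (1 + 0.1591/52)^52 − 1 = 0.172170.
Solve (1 + r/365)^365 = 1.172170: r/365 = 1.172170^(1/365) − 1 = 0.000435, so r = 0.158892 = 15.889%.

15.889%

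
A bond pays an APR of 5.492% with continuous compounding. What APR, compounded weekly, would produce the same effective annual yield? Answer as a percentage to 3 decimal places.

EAR under continuous compounding: e^0.05492 − 1 = 0.056456.
Solve (1 + r/52)^52 = 1.056456: r/52 = 1.056456^(1/52) − 1 = 0.001057, so r = 0.054949 = 5.495%.

5.495%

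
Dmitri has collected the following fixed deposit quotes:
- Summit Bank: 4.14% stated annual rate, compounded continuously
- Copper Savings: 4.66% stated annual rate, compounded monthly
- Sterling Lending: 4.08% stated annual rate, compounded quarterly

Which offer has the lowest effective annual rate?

Summit Bank: e^0.0414 − 1 = 4.227%
Copper Savings: (1 + 0.0466/12)^12 − 1 = 4.761%
Sterling Lending: (1 + 0.0408/4)^4 − 1 = 4.143%
The lowest effective annual rate is Sterling Lending at 4.143%.

Sterling Lending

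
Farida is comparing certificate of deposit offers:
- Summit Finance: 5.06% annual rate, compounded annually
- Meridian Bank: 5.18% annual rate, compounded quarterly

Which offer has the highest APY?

Meridian Bank

Summit Finance: compounded annually, EAR = 5.060%
Meridian Bank: (1 + 0.0518/4)^4 − 1 = 5.281%
The highest effective annual rate is Meridian Bank at 5.281%.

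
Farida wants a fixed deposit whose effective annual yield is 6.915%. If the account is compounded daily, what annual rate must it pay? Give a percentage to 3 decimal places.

(1 + r/365)^365 − 1 = 0.06915, so 1 + r/365 = 1.06915^(1/365).
r/365 = 0.000183, so r = 0.066870 = 6.687%.

6.687%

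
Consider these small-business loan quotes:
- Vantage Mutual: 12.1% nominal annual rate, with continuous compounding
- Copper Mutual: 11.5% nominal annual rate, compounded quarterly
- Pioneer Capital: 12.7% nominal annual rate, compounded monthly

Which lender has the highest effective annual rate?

Vantage Mutual: e^0.121 − 1 = 12.862%
Copper Mutual: (1 + 0.115/4)^4 − 1 = 12.006%
Pioneer Capital: (1 + 0.127/12)^12 − 1 = 13.466%
The highest effective annual rate is Pioneer Capital at 13.466%.

Pioneer Capital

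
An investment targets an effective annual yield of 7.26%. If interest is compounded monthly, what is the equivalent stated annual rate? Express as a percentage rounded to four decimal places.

(1 + r/12)^12 − 1 = 0.0726, so 1 + r/12 = 1.0726^(1/12).
r/12 = 0.005858, so r = 0.070291 = 7.0291%.

7.0291%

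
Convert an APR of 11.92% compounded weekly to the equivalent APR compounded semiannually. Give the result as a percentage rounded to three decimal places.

12.268%

EAR = (1 + 0.1192/52)^52 − 1 = 0.126442.
Solve (1 + r/2)^2 = 1.126442: r/2 = 1.126442^(1/2) − 1 = 0.061340, so r = 0.122679 = 12.268%.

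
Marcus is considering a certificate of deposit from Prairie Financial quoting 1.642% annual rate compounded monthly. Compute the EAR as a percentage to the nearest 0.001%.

EAR = (1 + 0.01642/12)^12 − 1.
= (1 + 0.001368)^12 − 1 = 1.016544 − 1 = 1.654%.

1.654%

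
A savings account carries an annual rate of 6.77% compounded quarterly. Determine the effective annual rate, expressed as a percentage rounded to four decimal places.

EAR = (1 + 0.0677/4)^4 − 1.
= (1 + 0.016925)^4 − 1 = 1.069438 − 1 = 6.9438%.

6.9438%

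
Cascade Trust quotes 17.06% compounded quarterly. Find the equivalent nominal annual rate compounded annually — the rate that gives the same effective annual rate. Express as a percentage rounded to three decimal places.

18.183%

EAR = (1 + 0.1706/4)^4 − 1 = 0.181828.
Compounded annually, the equivalent nominal rate is the EAR itself: 18.183%.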